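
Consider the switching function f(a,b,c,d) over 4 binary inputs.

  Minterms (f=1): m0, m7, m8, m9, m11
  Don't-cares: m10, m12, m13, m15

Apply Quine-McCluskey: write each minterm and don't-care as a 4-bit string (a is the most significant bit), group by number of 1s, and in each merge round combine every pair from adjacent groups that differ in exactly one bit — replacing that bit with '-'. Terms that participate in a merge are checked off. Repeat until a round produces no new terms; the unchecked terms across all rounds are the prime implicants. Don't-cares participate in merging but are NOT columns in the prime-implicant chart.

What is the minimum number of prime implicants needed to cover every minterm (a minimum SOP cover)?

Round 0: 0000✓ 0111✓ 1000✓ 1001✓ 1010✓ 1011✓ 1100✓ 1101✓ 1111✓
Round 1: -000 -111 1-00✓ 1-01✓ 1-11✓ 10-0✓ 10-1✓ 100-✓ 101-✓ 11-1✓ 110-✓
Round 2: 1--1 1-0- 10--
PIs = {-000, -111, 1--1, 1-0-, 10--}
Coverage chart:
  m0: -000 ←essential
  m7: -111 ←essential
  m8: -000,1-0-,10--
  m9: 1--1,1-0-,10--
  m11: 1--1,10--
Essential: -000, -111
Petrick residual → 1--1
Min cover (3 terms): b'c'd' + bcd + ad

3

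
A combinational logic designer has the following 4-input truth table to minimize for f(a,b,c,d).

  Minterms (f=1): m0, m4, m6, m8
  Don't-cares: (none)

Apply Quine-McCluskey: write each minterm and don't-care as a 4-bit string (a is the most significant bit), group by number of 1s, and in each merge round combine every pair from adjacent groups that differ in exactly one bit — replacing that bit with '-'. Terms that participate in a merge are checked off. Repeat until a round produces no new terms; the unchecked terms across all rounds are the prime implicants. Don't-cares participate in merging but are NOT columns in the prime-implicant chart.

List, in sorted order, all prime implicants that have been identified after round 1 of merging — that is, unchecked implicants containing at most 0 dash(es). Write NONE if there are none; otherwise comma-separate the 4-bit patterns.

Round 0: 0000✓ 0100✓ 0110✓ 1000✓
Round 1: -000 0-00 01-0
PIs = {-000, 0-00, 01-0}

NONE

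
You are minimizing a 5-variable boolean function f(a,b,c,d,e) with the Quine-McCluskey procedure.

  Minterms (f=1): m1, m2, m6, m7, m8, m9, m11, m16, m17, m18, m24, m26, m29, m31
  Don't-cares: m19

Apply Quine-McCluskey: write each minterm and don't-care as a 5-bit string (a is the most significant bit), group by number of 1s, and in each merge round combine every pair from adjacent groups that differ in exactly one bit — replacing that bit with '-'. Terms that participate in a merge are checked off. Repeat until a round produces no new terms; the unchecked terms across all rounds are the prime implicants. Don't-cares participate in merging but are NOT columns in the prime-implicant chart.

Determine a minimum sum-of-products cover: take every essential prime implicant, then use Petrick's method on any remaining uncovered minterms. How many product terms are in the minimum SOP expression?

7

size-2^0 implicants → 00001(✓)  00010(✓)  00110(✓)  00111(✓)  01000(✓)  01001(✓)  01011(✓)  10000(✓)  10001(✓)  10010(✓)  10011(✓)  11000(✓)  11010(✓)  11101(✓)  11111(✓)
size-2^1 implicants → -0001  -0010  -1000  0-001  00-10  0011-  010-1  0100-  1-000(✓)  1-010(✓)  100-0(✓)  100-1(✓)  1000-(✓)  1001-(✓)  110-0(✓)  111-1
size-2^2 implicants → 1-0-0  100--
Unchecked terms (primes): -0001, -0010, -1000, 0-001, 00-10, 0011-, 010-1, 0100-, 1-0-0, 100--, 111-1
Minterm coverage:
  m1 ⊆ -0001,0-001
  m2 ⊆ -0010,00-10
  m6 ⊆ 00-10,0011-
  m7 ⊆ 0011- [E]
  m8 ⊆ -1000,0100-
  m9 ⊆ 0-001,010-1,0100-
  m11 ⊆ 010-1 [E]
  m16 ⊆ 1-0-0,100--
  m17 ⊆ -0001,100--
  m18 ⊆ -0010,1-0-0,100--
  m24 ⊆ -1000,1-0-0
  m26 ⊆ 1-0-0 [E]
  m29 ⊆ 111-1 [E]
  m31 ⊆ 111-1 [E]
E = {0011-, 010-1, 1-0-0, 111-1}
Petrick residual → -0001, -0010, -1000
Cover = b'c'd'e + b'c'de' + bc'd'e' + a'b'cd + a'bc'e + ac'e' + abce  |cover|=7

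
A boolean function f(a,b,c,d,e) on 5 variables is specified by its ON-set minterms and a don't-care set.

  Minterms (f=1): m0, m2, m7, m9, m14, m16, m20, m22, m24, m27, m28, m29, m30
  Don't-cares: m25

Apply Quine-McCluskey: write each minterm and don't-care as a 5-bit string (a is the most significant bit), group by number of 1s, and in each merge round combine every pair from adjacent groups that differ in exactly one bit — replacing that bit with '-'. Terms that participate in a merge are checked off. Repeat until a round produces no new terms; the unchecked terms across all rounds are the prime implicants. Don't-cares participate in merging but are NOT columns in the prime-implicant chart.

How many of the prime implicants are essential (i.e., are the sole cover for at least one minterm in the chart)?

Round 0: 00000✓ 00010✓ 00111 01001✓ 01110✓ 10000✓ 10100✓ 10110✓ 11000✓ 11001✓ 11011✓ 11100✓ 11101✓ 11110✓
Round 1: -0000 -1001 -1110 000-0 1-000✓ 1-100✓ 1-110✓ 10-00✓ 101-0✓ 11-00✓ 11-01✓ 110-1 1100-✓ 111-0✓ 1110-✓
Round 2: 1--00 1-1-0 11-0-
PIs = {-0000, -1001, -1110, 000-0, 00111, 1--00, 1-1-0, 11-0-, 110-1}
Coverage chart:
  m0: -0000,000-0
  m2: 000-0 ←essential
  m7: 00111 ←essential
  m9: -1001 ←essential
  m14: -1110 ←essential
  m16: -0000,1--00
  m20: 1--00,1-1-0
  m22: 1-1-0 ←essential
  m24: 1--00,11-0-
  m27: 110-1 ←essential
  m28: 1--00,1-1-0,11-0-
  m29: 11-0- ←essential
  m30: -1110,1-1-0
Essential: -1001, -1110, 000-0, 00111, 1-1-0, 11-0-, 110-1

7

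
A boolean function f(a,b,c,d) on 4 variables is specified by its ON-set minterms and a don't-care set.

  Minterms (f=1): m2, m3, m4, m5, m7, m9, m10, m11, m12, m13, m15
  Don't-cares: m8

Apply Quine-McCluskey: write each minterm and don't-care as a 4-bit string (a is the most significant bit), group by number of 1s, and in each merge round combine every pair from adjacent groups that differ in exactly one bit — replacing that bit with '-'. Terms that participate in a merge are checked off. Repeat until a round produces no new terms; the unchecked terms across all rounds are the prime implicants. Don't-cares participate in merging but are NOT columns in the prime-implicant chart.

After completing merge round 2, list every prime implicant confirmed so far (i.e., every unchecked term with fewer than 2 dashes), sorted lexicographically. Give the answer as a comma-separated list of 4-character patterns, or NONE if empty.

NONE

size-2^0 implicants → 0010(✓)  0011(✓)  0100(✓)  0101(✓)  0111(✓)  1000(✓)  1001(✓)  1010(✓)  1011(✓)  1100(✓)  1101(✓)  1111(✓)
size-2^1 implicants → -010(✓)  -011(✓)  -100(✓)  -101(✓)  -111(✓)  0-11(✓)  001-(✓)  01-1(✓)  010-(✓)  1-00(✓)  1-01(✓)  1-11(✓)  10-0(✓)  10-1(✓)  100-(✓)  101-(✓)  11-1(✓)  110-(✓)
size-2^2 implicants → --11  -01-  -1-1  -10-  1--1  1-0-  10--
Unchecked terms (primes): --11, -01-, -1-1, -10-, 1--1, 1-0-, 10--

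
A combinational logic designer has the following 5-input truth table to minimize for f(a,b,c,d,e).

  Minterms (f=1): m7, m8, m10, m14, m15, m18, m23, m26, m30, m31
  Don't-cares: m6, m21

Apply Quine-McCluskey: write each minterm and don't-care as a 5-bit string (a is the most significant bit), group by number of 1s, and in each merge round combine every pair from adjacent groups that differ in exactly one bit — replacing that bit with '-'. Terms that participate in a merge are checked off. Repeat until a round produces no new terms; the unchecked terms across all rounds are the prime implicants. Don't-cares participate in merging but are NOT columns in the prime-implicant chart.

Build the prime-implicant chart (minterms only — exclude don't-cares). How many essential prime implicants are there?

[col 0] 00110*, 00111*, 01000*, 01010*, 01110*, 01111*, 10010*, 10101*, 10111*, 11010*, 11110*, 11111*
[col 1] -0111*, -1010*, -1110*, -1111*, 0-110*, 0-111*, 0011-*, 01-10*, 010-0, 0111-*, 1-010, 1-111*, 101-1, 11-10*, 1111-*
[col 2] --111, -1-10, -111-, 0-11-
Prime implicants: --111, -1-10, -111-, 0-11-, 010-0, 1-010, 101-1
PI chart (minterm → PIs covering it):
  7 | --111,0-11-
  8 | 010-0  (sole → essential)
  10 | -1-10,010-0
  14 | -1-10,-111-,0-11-
  15 | --111,-111-,0-11-
  18 | 1-010  (sole → essential)
  23 | --111,101-1
  26 | -1-10,1-010
  30 | -1-10,-111-
  31 | --111,-111-
Essential prime implicants: 010-0, 1-010

2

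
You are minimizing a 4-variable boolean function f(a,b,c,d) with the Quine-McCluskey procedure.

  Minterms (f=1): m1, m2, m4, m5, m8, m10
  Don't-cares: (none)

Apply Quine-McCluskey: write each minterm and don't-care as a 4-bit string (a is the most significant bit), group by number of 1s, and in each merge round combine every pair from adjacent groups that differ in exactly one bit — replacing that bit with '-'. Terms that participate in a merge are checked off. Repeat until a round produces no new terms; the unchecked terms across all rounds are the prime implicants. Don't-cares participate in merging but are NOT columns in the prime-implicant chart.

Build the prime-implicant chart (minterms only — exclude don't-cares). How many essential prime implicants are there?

4

[col 0] 0001*, 0010*, 0100*, 0101*, 1000*, 1010*
[col 1] -010, 0-01, 010-, 10-0
Prime implicants: -010, 0-01, 010-, 10-0
PI chart (minterm → PIs covering it):
  1 | 0-01  (sole → essential)
  2 | -010  (sole → essential)
  4 | 010-  (sole → essential)
  5 | 0-01,010-
  8 | 10-0  (sole → essential)
  10 | -010,10-0
Essential prime implicants: -010, 0-01, 010-, 10-0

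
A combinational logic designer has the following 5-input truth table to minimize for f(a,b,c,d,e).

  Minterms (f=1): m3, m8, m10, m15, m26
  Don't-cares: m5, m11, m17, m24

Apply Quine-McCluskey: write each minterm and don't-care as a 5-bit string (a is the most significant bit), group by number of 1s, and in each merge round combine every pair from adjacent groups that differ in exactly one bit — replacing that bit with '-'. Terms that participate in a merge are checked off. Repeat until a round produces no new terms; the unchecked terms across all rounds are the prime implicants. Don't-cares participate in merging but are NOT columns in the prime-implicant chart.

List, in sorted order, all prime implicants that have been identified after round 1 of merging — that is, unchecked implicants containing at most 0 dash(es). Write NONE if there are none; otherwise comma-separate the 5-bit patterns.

[col 0] 00011*, 00101, 01000*, 01010*, 01011*, 01111*, 10001, 11000*, 11010*
[col 1] -1000*, -1010*, 0-011, 01-11, 010-0*, 0101-, 110-0*
[col 2] -10-0
Prime implicants: -10-0, 0-011, 00101, 01-11, 0101-, 10001

00101, 10001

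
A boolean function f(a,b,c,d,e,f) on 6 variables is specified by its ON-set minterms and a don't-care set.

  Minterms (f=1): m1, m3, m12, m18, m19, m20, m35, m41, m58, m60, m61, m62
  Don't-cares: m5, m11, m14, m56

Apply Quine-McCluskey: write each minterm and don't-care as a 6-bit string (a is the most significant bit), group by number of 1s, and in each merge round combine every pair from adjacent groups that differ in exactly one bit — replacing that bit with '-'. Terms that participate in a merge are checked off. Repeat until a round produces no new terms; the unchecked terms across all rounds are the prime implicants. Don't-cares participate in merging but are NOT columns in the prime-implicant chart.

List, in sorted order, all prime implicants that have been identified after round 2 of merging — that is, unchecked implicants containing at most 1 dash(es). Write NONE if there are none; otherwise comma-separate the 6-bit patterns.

size-2^0 implicants → 000001(✓)  000011(✓)  000101(✓)  001011(✓)  001100(✓)  001110(✓)  010010(✓)  010011(✓)  010100  100011(✓)  101001  111000(✓)  111010(✓)  111100(✓)  111101(✓)  111110(✓)
size-2^1 implicants → -00011  0-0011  00-011  000-01  0000-1  0011-0  01001-  111-00(✓)  111-10(✓)  1110-0(✓)  1111-0(✓)  11110-
size-2^2 implicants → 111--0
Unchecked terms (primes): -00011, 0-0011, 00-011, 000-01, 0000-1, 0011-0, 01001-, 010100, 101001, 111--0, 11110-

-00011, 0-0011, 00-011, 000-01, 0000-1, 0011-0, 01001-, 010100, 101001, 11110-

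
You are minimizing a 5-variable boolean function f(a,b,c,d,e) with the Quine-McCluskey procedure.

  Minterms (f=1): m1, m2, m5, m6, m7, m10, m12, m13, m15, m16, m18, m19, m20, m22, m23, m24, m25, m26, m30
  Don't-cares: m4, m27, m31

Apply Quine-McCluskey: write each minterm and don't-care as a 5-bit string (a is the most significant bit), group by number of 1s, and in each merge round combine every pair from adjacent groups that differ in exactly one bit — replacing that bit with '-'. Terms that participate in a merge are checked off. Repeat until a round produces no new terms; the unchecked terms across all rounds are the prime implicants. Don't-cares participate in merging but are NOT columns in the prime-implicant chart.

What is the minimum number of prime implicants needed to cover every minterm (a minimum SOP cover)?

8

Round 0: 00001✓ 00010✓ 00100✓ 00101✓ 00110✓ 00111✓ 01010✓ 01100✓ 01101✓ 01111✓ 10000✓ 10010✓ 10011✓ 10100✓ 10110✓ 10111✓ 11000✓ 11001✓ 11010✓ 11011✓ 11110✓ 11111✓
Round 1: -0010✓ -0100✓ -0110✓ -0111✓ -1010✓ -1111✓ 0-010✓ 0-100✓ 0-101✓ 0-111✓ 00-01 00-10✓ 001-0✓ 001-1✓ 0010-✓ 0011-✓ 011-1✓ 0110-✓ 1-000✓ 1-010✓ 1-011✓ 1-110✓ 1-111✓ 10-00✓ 10-10✓ 10-11✓ 100-0✓ 1001-✓ 101-0✓ 1011-✓ 11-10✓ 11-11✓ 110-0✓ 110-1✓ 1100-✓ 1101-✓ 1111-✓
Round 2: --010 --111 -0-10 -01-0 -011- 0-1-1 0-10- 001-- 1--10✓ 1--11✓ 1-0-0 1-01-✓ 1-11-✓ 10--0 10-1-✓ 11-1-✓ 110--
Round 3: 1--1-
PIs = {--010, --111, -0-10, -01-0, -011-, 0-1-1, 0-10-, 00-01, 001--, 1--1-, 1-0-0, 10--0, 110--}
Coverage chart:
  m1: 00-01 ←essential
  m2: --010,-0-10
  m5: 0-1-1,0-10-,00-01,001--
  m6: -0-10,-01-0,-011-,001--
  m7: --111,-011-,0-1-1,001--
  m10: --010 ←essential
  m12: 0-10- ←essential
  m13: 0-1-1,0-10-
  m15: --111,0-1-1
  m16: 1-0-0,10--0
  m18: --010,-0-10,1--1-,1-0-0,10--0
  m19: 1--1- ←essential
  m20: -01-0,10--0
  m22: -0-10,-01-0,-011-,1--1-,10--0
  m23: --111,-011-,1--1-
  m24: 1-0-0,110--
  m25: 110-- ←essential
  m26: --010,1--1-,1-0-0,110--
  m30: 1--1- ←essential
Essential: --010, 0-10-, 00-01, 1--1-, 110--
Petrick residual → --111, -0-10, 10--0
Min cover (8 terms): c'de' + cde + b'de' + a'cd' + a'b'd'e + ad + ab'e' + abc'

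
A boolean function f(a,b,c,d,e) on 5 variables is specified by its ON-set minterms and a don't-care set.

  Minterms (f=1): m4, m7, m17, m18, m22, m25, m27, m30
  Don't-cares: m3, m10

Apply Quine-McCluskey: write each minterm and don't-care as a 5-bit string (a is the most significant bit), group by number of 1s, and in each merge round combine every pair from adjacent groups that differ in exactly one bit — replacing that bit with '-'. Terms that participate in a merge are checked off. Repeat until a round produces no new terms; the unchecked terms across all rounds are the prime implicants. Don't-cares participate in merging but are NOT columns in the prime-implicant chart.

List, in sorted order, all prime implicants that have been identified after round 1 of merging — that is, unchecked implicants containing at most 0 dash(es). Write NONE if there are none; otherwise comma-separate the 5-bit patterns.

00100, 01010

size-2^0 implicants → 00011(✓)  00100  00111(✓)  01010  10001(✓)  10010(✓)  10110(✓)  11001(✓)  11011(✓)  11110(✓)
size-2^1 implicants → 00-11  1-001  1-110  10-10  110-1
Unchecked terms (primes): 00-11, 00100, 01010, 1-001, 1-110, 10-10, 110-1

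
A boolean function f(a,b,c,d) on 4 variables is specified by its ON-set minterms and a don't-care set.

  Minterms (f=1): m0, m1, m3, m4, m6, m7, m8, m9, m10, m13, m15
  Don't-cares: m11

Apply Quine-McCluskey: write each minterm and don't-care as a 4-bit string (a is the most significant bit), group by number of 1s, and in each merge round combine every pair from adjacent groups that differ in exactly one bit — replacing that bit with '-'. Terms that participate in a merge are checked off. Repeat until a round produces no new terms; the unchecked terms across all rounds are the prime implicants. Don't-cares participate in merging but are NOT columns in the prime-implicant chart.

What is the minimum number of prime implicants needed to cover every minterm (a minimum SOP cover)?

5

size-2^0 implicants → 0000(✓)  0001(✓)  0011(✓)  0100(✓)  0110(✓)  0111(✓)  1000(✓)  1001(✓)  1010(✓)  1011(✓)  1101(✓)  1111(✓)
size-2^1 implicants → -000(✓)  -001(✓)  -011(✓)  -111(✓)  0-00  0-11(✓)  00-1(✓)  000-(✓)  01-0  011-  1-01(✓)  1-11(✓)  10-0(✓)  10-1(✓)  100-(✓)  101-(✓)  11-1(✓)
size-2^2 implicants → --11  -0-1  -00-  1--1  10--
Unchecked terms (primes): --11, -0-1, -00-, 0-00, 01-0, 011-, 1--1, 10--
Minterm coverage:
  m0 ⊆ -00-,0-00
  m1 ⊆ -0-1,-00-
  m3 ⊆ --11,-0-1
  m4 ⊆ 0-00,01-0
  m6 ⊆ 01-0,011-
  m7 ⊆ --11,011-
  m8 ⊆ -00-,10--
  m9 ⊆ -0-1,-00-,1--1,10--
  m10 ⊆ 10-- [E]
  m13 ⊆ 1--1 [E]
  m15 ⊆ --11,1--1
E = {1--1, 10--}
Petrick residual → --11, -00-, 01-0
Cover = cd + b'c' + a'bd' + ad + ab'  |cover|=5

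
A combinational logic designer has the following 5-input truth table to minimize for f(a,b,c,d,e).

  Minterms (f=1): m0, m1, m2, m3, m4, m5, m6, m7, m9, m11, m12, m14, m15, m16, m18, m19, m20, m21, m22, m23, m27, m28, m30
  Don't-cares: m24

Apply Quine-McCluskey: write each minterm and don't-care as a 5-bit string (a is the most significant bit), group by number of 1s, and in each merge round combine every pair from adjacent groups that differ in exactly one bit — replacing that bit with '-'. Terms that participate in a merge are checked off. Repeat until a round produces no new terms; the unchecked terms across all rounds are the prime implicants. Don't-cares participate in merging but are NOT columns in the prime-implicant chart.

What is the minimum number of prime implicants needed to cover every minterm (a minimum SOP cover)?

6

size-2^0 implicants → 00000(✓)  00001(✓)  00010(✓)  00011(✓)  00100(✓)  00101(✓)  00110(✓)  00111(✓)  01001(✓)  01011(✓)  01100(✓)  01110(✓)  01111(✓)  10000(✓)  10010(✓)  10011(✓)  10100(✓)  10101(✓)  10110(✓)  10111(✓)  11000(✓)  11011(✓)  11100(✓)  11110(✓)
size-2^1 implicants → -0000(✓)  -0010(✓)  -0011(✓)  -0100(✓)  -0101(✓)  -0110(✓)  -0111(✓)  -1011(✓)  -1100(✓)  -1110(✓)  0-001(✓)  0-011(✓)  0-100(✓)  0-110(✓)  0-111(✓)  00-00(✓)  00-01(✓)  00-10(✓)  00-11(✓)  000-0(✓)  000-1(✓)  0000-(✓)  0001-(✓)  001-0(✓)  001-1(✓)  0010-(✓)  0011-(✓)  01-11(✓)  010-1(✓)  011-0(✓)  0111-(✓)  1-000(✓)  1-011(✓)  1-100(✓)  1-110(✓)  10-00(✓)  10-10(✓)  10-11(✓)  100-0(✓)  1001-(✓)  101-0(✓)  101-1(✓)  1010-(✓)  1011-(✓)  11-00(✓)  111-0(✓)
size-2^2 implicants → --011  --100(✓)  --110(✓)  -0-00(✓)  -0-10(✓)  -0-11(✓)  -00-0(✓)  -001-(✓)  -01-0(✓)  -01-1(✓)  -010-(✓)  -011-(✓)  -11-0(✓)  0--11  0-0-1  0-1-0(✓)  0-11-  00--0(✓)  00--1(✓)  00-0-(✓)  00-1-(✓)  000--(✓)  001--(✓)  1--00  1-1-0(✓)  10--0(✓)  10-1-(✓)  101--(✓)
size-2^3 implicants → --1-0  -0--0  -0-1-  -01--  00---
Unchecked terms (primes): --011, --1-0, -0--0, -0-1-, -01--, 0--11, 0-0-1, 0-11-, 00---, 1--00
Minterm coverage:
  m0 ⊆ -0--0,00---
  m1 ⊆ 0-0-1,00---
  m2 ⊆ -0--0,-0-1-,00---
  m3 ⊆ --011,-0-1-,0--11,0-0-1,00---
  m4 ⊆ --1-0,-0--0,-01--,00---
  m5 ⊆ -01--,00---
  m6 ⊆ --1-0,-0--0,-0-1-,-01--,0-11-,00---
  m7 ⊆ -0-1-,-01--,0--11,0-11-,00---
  m9 ⊆ 0-0-1 [E]
  m11 ⊆ --011,0--11,0-0-1
  m12 ⊆ --1-0 [E]
  m14 ⊆ --1-0,0-11-
  m15 ⊆ 0--11,0-11-
  m16 ⊆ -0--0,1--00
  m18 ⊆ -0--0,-0-1-
  m19 ⊆ --011,-0-1-
  m20 ⊆ --1-0,-0--0,-01--,1--00
  m21 ⊆ -01-- [E]
  m22 ⊆ --1-0,-0--0,-0-1-,-01--
  m23 ⊆ -0-1-,-01--
  m27 ⊆ --011 [E]
  m28 ⊆ --1-0,1--00
  m30 ⊆ --1-0 [E]
E = {--011, --1-0, -01--, 0-0-1}
Petrick residual → -0--0, 0--11
Cover = c'de + ce' + b'e' + b'c + a'de + a'c'e  |cover|=6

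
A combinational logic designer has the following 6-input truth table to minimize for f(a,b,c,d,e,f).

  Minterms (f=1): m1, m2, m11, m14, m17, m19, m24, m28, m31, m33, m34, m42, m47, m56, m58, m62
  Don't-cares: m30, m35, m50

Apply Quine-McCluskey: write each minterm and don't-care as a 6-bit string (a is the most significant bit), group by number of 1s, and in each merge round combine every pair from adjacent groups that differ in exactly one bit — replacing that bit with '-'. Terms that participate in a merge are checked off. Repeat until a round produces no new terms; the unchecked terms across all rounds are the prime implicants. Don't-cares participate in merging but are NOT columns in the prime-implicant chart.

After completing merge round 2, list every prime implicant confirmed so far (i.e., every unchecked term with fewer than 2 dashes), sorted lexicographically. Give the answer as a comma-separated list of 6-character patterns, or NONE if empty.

-00001, -00010, -11000, -11110, 0-0001, 0-1110, 001011, 0100-1, 011-00, 0111-0, 01111-, 1000-1, 10001-, 101111, 111-10, 1110-0

size-2^0 implicants → 000001(✓)  000010(✓)  001011  001110(✓)  010001(✓)  010011(✓)  011000(✓)  011100(✓)  011110(✓)  011111(✓)  100001(✓)  100010(✓)  100011(✓)  101010(✓)  101111  110010(✓)  111000(✓)  111010(✓)  111110(✓)
size-2^1 implicants → -00001  -00010  -11000  -11110  0-0001  0-1110  0100-1  011-00  0111-0  01111-  1-0010(✓)  1-1010(✓)  10-010(✓)  1000-1  10001-  11-010(✓)  111-10  1110-0
size-2^2 implicants → 1--010
Unchecked terms (primes): -00001, -00010, -11000, -11110, 0-0001, 0-1110, 001011, 0100-1, 011-00, 0111-0, 01111-, 1--010, 1000-1, 10001-, 101111, 111-10, 1110-0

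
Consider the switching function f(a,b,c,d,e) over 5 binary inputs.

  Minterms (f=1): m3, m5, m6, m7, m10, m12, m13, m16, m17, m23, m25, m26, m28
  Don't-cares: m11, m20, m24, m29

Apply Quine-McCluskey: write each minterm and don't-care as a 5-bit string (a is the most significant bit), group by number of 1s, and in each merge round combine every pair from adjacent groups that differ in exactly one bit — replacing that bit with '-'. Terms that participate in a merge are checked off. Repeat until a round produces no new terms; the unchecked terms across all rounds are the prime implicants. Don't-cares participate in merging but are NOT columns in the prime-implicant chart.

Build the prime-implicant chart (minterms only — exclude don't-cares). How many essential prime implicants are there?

Round 0: 00011✓ 00101✓ 00110✓ 00111✓ 01010✓ 01011✓ 01100✓ 01101✓ 10000✓ 10001✓ 10100✓ 10111✓ 11000✓ 11001✓ 11010✓ 11100✓ 11101✓
Round 1: -0111 -1010 -1100✓ -1101✓ 0-011 0-101 00-11 001-1 0011- 0101- 0110-✓ 1-000✓ 1-001✓ 1-100✓ 10-00✓ 1000-✓ 11-00✓ 11-01✓ 110-0 1100-✓ 1110-✓
Round 2: -110- 1--00 1-00- 11-0-
PIs = {-0111, -1010, -110-, 0-011, 0-101, 00-11, 001-1, 0011-, 0101-, 1--00, 1-00-, 11-0-, 110-0}
Coverage chart:
  m3: 0-011,00-11
  m5: 0-101,001-1
  m6: 0011- ←essential
  m7: -0111,00-11,001-1,0011-
  m10: -1010,0101-
  m12: -110- ←essential
  m13: -110-,0-101
  m16: 1--00,1-00-
  m17: 1-00- ←essential
  m23: -0111 ←essential
  m25: 1-00-,11-0-
  m26: -1010,110-0
  m28: -110-,1--00,11-0-
Essential: -0111, -110-, 0011-, 1-00-

4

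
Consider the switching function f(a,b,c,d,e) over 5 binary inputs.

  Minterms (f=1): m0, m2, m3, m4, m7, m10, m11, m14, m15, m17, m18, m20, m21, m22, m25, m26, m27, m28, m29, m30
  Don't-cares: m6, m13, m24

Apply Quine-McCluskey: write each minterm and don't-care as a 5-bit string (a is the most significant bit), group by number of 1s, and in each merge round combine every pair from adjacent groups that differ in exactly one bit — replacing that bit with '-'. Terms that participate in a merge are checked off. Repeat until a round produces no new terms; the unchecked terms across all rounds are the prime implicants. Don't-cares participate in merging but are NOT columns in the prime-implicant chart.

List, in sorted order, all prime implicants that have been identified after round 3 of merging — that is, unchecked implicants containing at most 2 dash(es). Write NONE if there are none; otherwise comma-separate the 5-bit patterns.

size-2^0 implicants → 00000(✓)  00010(✓)  00011(✓)  00100(✓)  00110(✓)  00111(✓)  01010(✓)  01011(✓)  01101(✓)  01110(✓)  01111(✓)  10001(✓)  10010(✓)  10100(✓)  10101(✓)  10110(✓)  11000(✓)  11001(✓)  11010(✓)  11011(✓)  11100(✓)  11101(✓)  11110(✓)
size-2^1 implicants → -0010(✓)  -0100(✓)  -0110(✓)  -1010(✓)  -1011(✓)  -1101  -1110(✓)  0-010(✓)  0-011(✓)  0-110(✓)  0-111(✓)  00-00(✓)  00-10(✓)  00-11(✓)  000-0(✓)  0001-(✓)  001-0(✓)  0011-(✓)  01-10(✓)  01-11(✓)  0101-(✓)  011-1  0111-(✓)  1-001(✓)  1-010(✓)  1-100(✓)  1-101(✓)  1-110(✓)  10-01(✓)  10-10(✓)  101-0(✓)  1010-(✓)  11-00(✓)  11-01(✓)  11-10(✓)  110-0(✓)  110-1(✓)  1100-(✓)  1101-(✓)  111-0(✓)  1110-(✓)
size-2^2 implicants → --010(✓)  --110(✓)  -0-10(✓)  -01-0  -1-10(✓)  -101-  0--10(✓)  0--11(✓)  0-01-(✓)  0-11-(✓)  00--0  00-1-(✓)  01-1-(✓)  1--01  1--10(✓)  1-1-0  1-10-  11--0  11-0-  110--
size-2^3 implicants → ---10  0--1-
Unchecked terms (primes): ---10, -01-0, -101-, -1101, 0--1-, 00--0, 011-1, 1--01, 1-1-0, 1-10-, 11--0, 11-0-, 110--

-01-0, -101-, -1101, 00--0, 011-1, 1--01, 1-1-0, 1-10-, 11--0, 11-0-, 110--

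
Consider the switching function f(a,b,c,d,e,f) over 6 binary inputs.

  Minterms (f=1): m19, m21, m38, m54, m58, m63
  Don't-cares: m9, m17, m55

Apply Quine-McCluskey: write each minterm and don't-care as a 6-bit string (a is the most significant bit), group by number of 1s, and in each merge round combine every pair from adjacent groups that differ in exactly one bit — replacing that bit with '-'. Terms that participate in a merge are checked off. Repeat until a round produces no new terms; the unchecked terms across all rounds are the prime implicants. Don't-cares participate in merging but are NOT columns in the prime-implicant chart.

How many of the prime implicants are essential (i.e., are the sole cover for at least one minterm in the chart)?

5

size-2^0 implicants → 001001  010001(✓)  010011(✓)  010101(✓)  100110(✓)  110110(✓)  110111(✓)  111010  111111(✓)
size-2^1 implicants → 010-01  0100-1  1-0110  11-111  11011-
Unchecked terms (primes): 001001, 010-01, 0100-1, 1-0110, 11-111, 11011-, 111010
Minterm coverage:
  m19 ⊆ 0100-1 [E]
  m21 ⊆ 010-01 [E]
  m38 ⊆ 1-0110 [E]
  m54 ⊆ 1-0110,11011-
  m58 ⊆ 111010 [E]
  m63 ⊆ 11-111 [E]
E = {010-01, 0100-1, 1-0110, 11-111, 111010}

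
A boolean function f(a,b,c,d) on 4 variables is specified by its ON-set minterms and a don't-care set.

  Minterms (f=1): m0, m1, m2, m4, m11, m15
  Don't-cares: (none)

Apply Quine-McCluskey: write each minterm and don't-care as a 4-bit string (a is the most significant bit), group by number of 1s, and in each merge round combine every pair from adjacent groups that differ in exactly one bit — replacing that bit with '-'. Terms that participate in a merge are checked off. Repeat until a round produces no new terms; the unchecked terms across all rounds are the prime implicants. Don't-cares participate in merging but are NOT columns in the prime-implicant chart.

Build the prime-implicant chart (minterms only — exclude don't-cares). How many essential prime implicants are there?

4

size-2^0 implicants → 0000(✓)  0001(✓)  0010(✓)  0100(✓)  1011(✓)  1111(✓)
size-2^1 implicants → 0-00  00-0  000-  1-11
Unchecked terms (primes): 0-00, 00-0, 000-, 1-11
Minterm coverage:
  m0 ⊆ 0-00,00-0,000-
  m1 ⊆ 000- [E]
  m2 ⊆ 00-0 [E]
  m4 ⊆ 0-00 [E]
  m11 ⊆ 1-11 [E]
  m15 ⊆ 1-11 [E]
E = {0-00, 00-0, 000-, 1-11}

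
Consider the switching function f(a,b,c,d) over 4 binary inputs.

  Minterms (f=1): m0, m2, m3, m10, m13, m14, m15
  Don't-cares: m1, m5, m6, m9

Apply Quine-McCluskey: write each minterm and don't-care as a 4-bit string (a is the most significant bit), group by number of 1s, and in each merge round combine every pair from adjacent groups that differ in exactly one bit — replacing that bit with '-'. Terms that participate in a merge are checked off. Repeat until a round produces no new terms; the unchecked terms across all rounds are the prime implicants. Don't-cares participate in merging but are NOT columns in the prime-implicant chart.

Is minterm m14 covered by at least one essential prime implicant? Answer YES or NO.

YES

[col 0] 0000*, 0001*, 0010*, 0011*, 0101*, 0110*, 1001*, 1010*, 1101*, 1110*, 1111*
[col 1] -001*, -010*, -101*, -110*, 0-01*, 0-10*, 00-0*, 00-1*, 000-*, 001-*, 1-01*, 1-10*, 11-1, 111-
[col 2] --01, --10, 00--
Prime implicants: --01, --10, 00--, 11-1, 111-
PI chart (minterm → PIs covering it):
  0 | 00--  (sole → essential)
  2 | --10,00--
  3 | 00--  (sole → essential)
  10 | --10  (sole → essential)
  13 | --01,11-1
  14 | --10,111-
  15 | 11-1,111-
Essential prime implicants: --10, 00--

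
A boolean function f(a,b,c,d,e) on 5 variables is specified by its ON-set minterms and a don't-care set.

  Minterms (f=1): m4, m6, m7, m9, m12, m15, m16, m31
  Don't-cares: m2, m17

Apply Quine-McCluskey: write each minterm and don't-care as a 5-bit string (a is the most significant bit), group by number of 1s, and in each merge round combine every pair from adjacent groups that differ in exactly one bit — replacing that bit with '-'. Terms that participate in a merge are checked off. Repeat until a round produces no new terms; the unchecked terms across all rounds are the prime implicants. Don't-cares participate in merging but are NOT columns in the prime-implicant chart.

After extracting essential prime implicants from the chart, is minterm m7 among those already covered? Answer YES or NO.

NO

[col 0] 00010*, 00100*, 00110*, 00111*, 01001, 01100*, 01111*, 10000*, 10001*, 11111*
[col 1] -1111, 0-100, 0-111, 00-10, 001-0, 0011-, 1000-
Prime implicants: -1111, 0-100, 0-111, 00-10, 001-0, 0011-, 01001, 1000-
PI chart (minterm → PIs covering it):
  4 | 0-100,001-0
  6 | 00-10,001-0,0011-
  7 | 0-111,0011-
  9 | 01001  (sole → essential)
  12 | 0-100  (sole → essential)
  15 | -1111,0-111
  16 | 1000-  (sole → essential)
  31 | -1111  (sole → essential)
Essential prime implicants: -1111, 0-100, 01001, 1000-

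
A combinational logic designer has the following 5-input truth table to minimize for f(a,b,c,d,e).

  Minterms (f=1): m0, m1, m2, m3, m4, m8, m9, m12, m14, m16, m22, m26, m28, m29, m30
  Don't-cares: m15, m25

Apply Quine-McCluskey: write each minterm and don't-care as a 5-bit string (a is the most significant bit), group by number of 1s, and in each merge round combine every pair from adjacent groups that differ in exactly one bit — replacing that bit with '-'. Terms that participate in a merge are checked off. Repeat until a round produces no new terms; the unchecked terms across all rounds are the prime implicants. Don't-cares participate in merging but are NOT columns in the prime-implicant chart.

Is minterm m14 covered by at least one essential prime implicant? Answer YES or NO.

size-2^0 implicants → 00000(✓)  00001(✓)  00010(✓)  00011(✓)  00100(✓)  01000(✓)  01001(✓)  01100(✓)  01110(✓)  01111(✓)  10000(✓)  10110(✓)  11001(✓)  11010(✓)  11100(✓)  11101(✓)  11110(✓)
size-2^1 implicants → -0000  -1001  -1100(✓)  -1110(✓)  0-000(✓)  0-001(✓)  0-100(✓)  00-00(✓)  000-0(✓)  000-1(✓)  0000-(✓)  0001-(✓)  01-00(✓)  0100-(✓)  011-0(✓)  0111-  1-110  11-01  11-10  111-0(✓)  1110-
size-2^2 implicants → -11-0  0--00  0-00-  000--
Unchecked terms (primes): -0000, -1001, -11-0, 0--00, 0-00-, 000--, 0111-, 1-110, 11-01, 11-10, 1110-
Minterm coverage:
  m0 ⊆ -0000,0--00,0-00-,000--
  m1 ⊆ 0-00-,000--
  m2 ⊆ 000-- [E]
  m3 ⊆ 000-- [E]
  m4 ⊆ 0--00 [E]
  m8 ⊆ 0--00,0-00-
  m9 ⊆ -1001,0-00-
  m12 ⊆ -11-0,0--00
  m14 ⊆ -11-0,0111-
  m16 ⊆ -0000 [E]
  m22 ⊆ 1-110 [E]
  m26 ⊆ 11-10 [E]
  m28 ⊆ -11-0,1110-
  m29 ⊆ 11-01,1110-
  m30 ⊆ -11-0,1-110,11-10
E = {-0000, 0--00, 000--, 1-110, 11-10}

NO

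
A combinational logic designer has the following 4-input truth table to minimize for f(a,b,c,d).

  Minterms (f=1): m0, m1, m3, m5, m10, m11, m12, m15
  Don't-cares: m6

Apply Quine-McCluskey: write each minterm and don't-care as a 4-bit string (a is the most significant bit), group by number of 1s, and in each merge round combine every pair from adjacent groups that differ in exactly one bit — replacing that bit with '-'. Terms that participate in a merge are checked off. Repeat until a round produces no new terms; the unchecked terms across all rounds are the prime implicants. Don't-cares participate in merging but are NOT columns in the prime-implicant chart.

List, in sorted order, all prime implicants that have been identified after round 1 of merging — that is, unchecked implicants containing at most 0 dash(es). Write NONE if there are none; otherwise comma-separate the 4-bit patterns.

0110, 1100

size-2^0 implicants → 0000(✓)  0001(✓)  0011(✓)  0101(✓)  0110  1010(✓)  1011(✓)  1100  1111(✓)
size-2^1 implicants → -011  0-01  00-1  000-  1-11  101-
Unchecked terms (primes): -011, 0-01, 00-1, 000-, 0110, 1-11, 101-, 1100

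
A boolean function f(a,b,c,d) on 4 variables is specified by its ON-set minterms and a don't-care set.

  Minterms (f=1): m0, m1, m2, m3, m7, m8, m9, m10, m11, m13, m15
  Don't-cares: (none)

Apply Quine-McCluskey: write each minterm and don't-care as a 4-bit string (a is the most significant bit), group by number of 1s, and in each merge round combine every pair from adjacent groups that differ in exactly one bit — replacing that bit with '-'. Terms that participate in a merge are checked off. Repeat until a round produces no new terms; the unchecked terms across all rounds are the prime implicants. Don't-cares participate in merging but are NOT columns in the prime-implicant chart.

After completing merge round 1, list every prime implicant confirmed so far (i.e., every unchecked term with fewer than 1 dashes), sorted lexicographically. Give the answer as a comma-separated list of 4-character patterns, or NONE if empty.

[col 0] 0000*, 0001*, 0010*, 0011*, 0111*, 1000*, 1001*, 1010*, 1011*, 1101*, 1111*
[col 1] -000*, -001*, -010*, -011*, -111*, 0-11*, 00-0*, 00-1*, 000-*, 001-*, 1-01*, 1-11*, 10-0*, 10-1*, 100-*, 101-*, 11-1*
[col 2] --11, -0-0*, -0-1*, -00-*, -01-*, 00--*, 1--1, 10--*
[col 3] -0--
Prime implicants: --11, -0--, 1--1

NONE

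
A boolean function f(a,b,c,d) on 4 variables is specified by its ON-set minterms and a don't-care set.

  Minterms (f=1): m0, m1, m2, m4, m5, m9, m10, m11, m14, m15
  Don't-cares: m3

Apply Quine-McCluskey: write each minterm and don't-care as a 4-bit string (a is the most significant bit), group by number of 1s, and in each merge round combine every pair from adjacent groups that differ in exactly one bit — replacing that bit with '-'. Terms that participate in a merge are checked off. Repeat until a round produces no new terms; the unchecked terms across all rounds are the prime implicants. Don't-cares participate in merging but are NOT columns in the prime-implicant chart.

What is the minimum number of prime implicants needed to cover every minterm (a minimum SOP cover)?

4

[col 0] 0000*, 0001*, 0010*, 0011*, 0100*, 0101*, 1001*, 1010*, 1011*, 1110*, 1111*
[col 1] -001*, -010*, -011*, 0-00*, 0-01*, 00-0*, 00-1*, 000-*, 001-*, 010-*, 1-10*, 1-11*, 10-1*, 101-*, 111-*
[col 2] -0-1, -01-, 0-0-, 00--, 1-1-
Prime implicants: -0-1, -01-, 0-0-, 00--, 1-1-
PI chart (minterm → PIs covering it):
  0 | 0-0-,00--
  1 | -0-1,0-0-,00--
  2 | -01-,00--
  4 | 0-0-  (sole → essential)
  5 | 0-0-  (sole → essential)
  9 | -0-1  (sole → essential)
  10 | -01-,1-1-
  11 | -0-1,-01-,1-1-
  14 | 1-1-  (sole → essential)
  15 | 1-1-  (sole → essential)
Essential prime implicants: -0-1, 0-0-, 1-1-
Petrick residual → -01-
Minimum SOP uses 4 PIs: b'd + b'c + a'c' + ac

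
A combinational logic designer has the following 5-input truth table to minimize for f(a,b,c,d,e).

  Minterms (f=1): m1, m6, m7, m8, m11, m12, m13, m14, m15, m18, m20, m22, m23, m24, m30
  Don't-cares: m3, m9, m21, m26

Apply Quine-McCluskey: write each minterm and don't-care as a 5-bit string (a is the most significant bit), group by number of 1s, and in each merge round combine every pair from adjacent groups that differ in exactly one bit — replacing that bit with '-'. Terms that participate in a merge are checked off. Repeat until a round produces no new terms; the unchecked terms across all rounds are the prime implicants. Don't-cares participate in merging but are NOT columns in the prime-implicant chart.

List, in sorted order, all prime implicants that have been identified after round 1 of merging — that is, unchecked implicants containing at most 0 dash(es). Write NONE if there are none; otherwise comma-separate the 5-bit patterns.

NONE

[col 0] 00001*, 00011*, 00110*, 00111*, 01000*, 01001*, 01011*, 01100*, 01101*, 01110*, 01111*, 10010*, 10100*, 10101*, 10110*, 10111*, 11000*, 11010*, 11110*
[col 1] -0110*, -0111*, -1000, -1110*, 0-001*, 0-011*, 0-110*, 0-111*, 00-11*, 000-1*, 0011-*, 01-00*, 01-01*, 01-11*, 010-1*, 0100-*, 011-0*, 011-1*, 0110-*, 0111-*, 1-010*, 1-110*, 10-10*, 101-0*, 101-1*, 1010-*, 1011-*, 11-10*, 110-0
[col 2] --110, -011-, 0--11, 0-0-1, 0-11-, 01--1, 01-0-, 011--, 1--10, 101--
Prime implicants: --110, -011-, -1000, 0--11, 0-0-1, 0-11-, 01--1, 01-0-, 011--, 1--10, 101--, 110-0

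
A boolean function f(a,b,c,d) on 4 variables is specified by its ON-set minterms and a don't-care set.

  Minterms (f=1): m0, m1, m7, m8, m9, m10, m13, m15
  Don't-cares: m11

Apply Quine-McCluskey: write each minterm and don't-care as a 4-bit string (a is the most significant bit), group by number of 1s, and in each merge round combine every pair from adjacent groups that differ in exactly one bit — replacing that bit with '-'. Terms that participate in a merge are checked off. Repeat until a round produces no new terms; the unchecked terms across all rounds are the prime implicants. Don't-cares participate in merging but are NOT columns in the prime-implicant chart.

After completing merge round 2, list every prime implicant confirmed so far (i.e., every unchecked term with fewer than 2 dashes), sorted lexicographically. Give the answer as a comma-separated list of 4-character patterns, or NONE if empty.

Round 0: 0000✓ 0001✓ 0111✓ 1000✓ 1001✓ 1010✓ 1011✓ 1101✓ 1111✓
Round 1: -000✓ -001✓ -111 000-✓ 1-01✓ 1-11✓ 10-0✓ 10-1✓ 100-✓ 101-✓ 11-1✓
Round 2: -00- 1--1 10--
PIs = {-00-, -111, 1--1, 10--}

-111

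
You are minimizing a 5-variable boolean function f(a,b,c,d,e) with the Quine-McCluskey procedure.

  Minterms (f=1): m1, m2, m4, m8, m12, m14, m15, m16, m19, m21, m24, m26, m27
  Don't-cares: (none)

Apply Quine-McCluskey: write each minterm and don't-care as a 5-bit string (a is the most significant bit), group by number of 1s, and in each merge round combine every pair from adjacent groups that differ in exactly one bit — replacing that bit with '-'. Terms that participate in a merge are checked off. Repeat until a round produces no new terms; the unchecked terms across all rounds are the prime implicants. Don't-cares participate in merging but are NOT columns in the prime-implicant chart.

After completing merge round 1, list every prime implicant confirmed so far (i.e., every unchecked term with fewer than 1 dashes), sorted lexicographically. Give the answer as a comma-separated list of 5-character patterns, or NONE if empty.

00001, 00010, 10101

[col 0] 00001, 00010, 00100*, 01000*, 01100*, 01110*, 01111*, 10000*, 10011*, 10101, 11000*, 11010*, 11011*
[col 1] -1000, 0-100, 01-00, 011-0, 0111-, 1-000, 1-011, 110-0, 1101-
Prime implicants: -1000, 0-100, 00001, 00010, 01-00, 011-0, 0111-, 1-000, 1-011, 10101, 110-0, 1101-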